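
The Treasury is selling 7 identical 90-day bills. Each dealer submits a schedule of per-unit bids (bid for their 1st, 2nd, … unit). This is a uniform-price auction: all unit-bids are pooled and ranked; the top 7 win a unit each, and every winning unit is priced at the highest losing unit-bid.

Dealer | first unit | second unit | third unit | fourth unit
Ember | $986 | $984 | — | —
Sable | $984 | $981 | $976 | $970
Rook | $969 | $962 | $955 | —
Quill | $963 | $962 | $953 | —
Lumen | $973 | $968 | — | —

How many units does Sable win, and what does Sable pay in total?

Sable: 4 units, pays $3,876

All unit-bids, highest first — top 7: 986 (Ember-1), 984 (Ember-2), 984 (Sable-1), 981 (Sable-2), 976 (Sable-3), 973 (Lumen-1), 970 (Sable-4)
First bid not allocated: $969.
Sable wins 4 unit(s) at $969 each.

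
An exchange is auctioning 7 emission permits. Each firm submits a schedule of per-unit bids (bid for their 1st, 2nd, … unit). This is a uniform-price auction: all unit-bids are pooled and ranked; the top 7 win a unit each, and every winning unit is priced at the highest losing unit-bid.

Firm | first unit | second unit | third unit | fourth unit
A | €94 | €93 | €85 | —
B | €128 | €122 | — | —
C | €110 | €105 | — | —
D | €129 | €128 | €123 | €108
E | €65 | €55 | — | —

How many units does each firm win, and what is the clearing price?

B 2, C 1, D 4; clearing price €105

Pooled unit-bids ranked (top 7): 129 (D-1), 128 (B-1), 128 (D-2), 123 (D-3), 122 (B-2), 110 (C-1), 108 (D-4)
Highest rejected unit-bid = €105.
Allocation: B 2, C 1, D 4.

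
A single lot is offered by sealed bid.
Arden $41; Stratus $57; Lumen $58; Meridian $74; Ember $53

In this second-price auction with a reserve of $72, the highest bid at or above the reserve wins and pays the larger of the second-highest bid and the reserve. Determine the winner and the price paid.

Meridian pays $72

Bids ranked: 74 (Meridian) > 58 (Lumen) > 57 (Stratus) > 53 (Ember) > 41 (Arden)
Highest eligible bid: Meridian at $74.
Second-highest bid $58 is below the reserve $72, so the reserve binds → payment $72.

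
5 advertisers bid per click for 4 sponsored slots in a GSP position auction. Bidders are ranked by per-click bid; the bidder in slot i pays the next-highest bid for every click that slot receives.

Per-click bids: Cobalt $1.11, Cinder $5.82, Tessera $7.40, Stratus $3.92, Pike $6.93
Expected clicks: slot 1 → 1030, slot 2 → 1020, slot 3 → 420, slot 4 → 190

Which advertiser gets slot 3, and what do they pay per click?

Ranked by bid: $7.40 (Tessera) > $6.93 (Pike) > $5.82 (Cinder) > $3.92 (Stratus) > $1.11 (Cobalt)
Slot 3 goes to the third-ranked bidder, Cinder, who pays the next bid down: $3.92/click.

Cinder; $3.92 per click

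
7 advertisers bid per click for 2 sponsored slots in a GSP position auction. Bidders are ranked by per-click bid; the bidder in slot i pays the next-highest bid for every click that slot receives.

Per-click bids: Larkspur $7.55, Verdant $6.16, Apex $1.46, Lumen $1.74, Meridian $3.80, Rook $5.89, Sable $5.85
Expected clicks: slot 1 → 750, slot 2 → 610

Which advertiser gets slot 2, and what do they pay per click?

Per-click bids in order: $7.55 (Larkspur) > $6.16 (Verdant) > $5.89 (Rook) > …
Slot 2 goes to the second-ranked bidder, Verdant, who pays the next bid down: $5.89/click.

Verdant; $5.89 per click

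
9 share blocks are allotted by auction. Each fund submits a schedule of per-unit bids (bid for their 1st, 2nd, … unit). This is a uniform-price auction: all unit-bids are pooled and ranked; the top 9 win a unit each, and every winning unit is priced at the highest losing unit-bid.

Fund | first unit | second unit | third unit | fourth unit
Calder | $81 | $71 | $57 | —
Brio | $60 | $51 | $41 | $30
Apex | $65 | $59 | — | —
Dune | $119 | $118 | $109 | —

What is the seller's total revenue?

Total revenue: $459

Merging the schedules and taking the best 9: 119 (Dune-1), 118 (Dune-2), 109 (Dune-3), 81 (Calder-1), 71 (Calder-2), 65 (Apex-1), 60 (Brio-1), 59 (Apex-2), 57 (Calder-3)
First bid not allocated: $51.
Allocation: Apex 2, Brio 1, Calder 3, Dune 3. Every unit priced at $51.
Revenue = 9 × 51 = $459.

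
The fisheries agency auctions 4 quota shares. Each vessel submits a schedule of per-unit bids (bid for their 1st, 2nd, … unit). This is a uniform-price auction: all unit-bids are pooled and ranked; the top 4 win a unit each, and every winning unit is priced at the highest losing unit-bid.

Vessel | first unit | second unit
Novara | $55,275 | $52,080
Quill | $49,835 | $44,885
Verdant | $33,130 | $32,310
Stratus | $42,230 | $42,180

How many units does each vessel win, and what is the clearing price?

Novara 2, Quill 2; clearing price $42,230

All unit-bids, highest first — top 4: 55,275 (Novara-1), 52,080 (Novara-2), 49,835 (Quill-1), 44,885 (Quill-2)
The (k+1)-th unit-bid is $42,230.
Allocation: Novara 2, Quill 2.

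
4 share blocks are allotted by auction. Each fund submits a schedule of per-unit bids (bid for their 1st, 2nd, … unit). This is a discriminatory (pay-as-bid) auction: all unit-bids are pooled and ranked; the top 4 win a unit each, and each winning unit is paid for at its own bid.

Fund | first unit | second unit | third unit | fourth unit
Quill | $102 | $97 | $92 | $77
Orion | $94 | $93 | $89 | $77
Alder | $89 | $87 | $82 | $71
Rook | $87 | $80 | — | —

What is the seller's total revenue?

Total revenue: $386

Pooled unit-bids ranked (top 4): 102 (Quill-1), 97 (Quill-2), 94 (Orion-1), 93 (Orion-2)
Next rejected bid: $92 (not a price — pay-as-bid).
Each winning unit pays its own bid.
Revenue = 102 + 97 + 94 + 93 = $386.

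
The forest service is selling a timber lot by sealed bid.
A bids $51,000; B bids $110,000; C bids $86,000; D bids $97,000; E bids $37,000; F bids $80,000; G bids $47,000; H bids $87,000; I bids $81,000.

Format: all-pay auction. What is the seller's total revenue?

Total revenue: $676,000

Bids ranked: 110,000 (B) > 97,000 (D) > 87,000 (H) > 86,000 (C) > 81,000 (I) > 80,000 (F) > …
B wins with the top bid; all bids are sunk regardless.
Every bidder forfeits their bid regardless of winning.
Revenue = 51,000 + 110,000 + 86,000 + 97,000 + 37,000 + 80,000 + 47,000 + 87,000 + 81,000 = $676,000.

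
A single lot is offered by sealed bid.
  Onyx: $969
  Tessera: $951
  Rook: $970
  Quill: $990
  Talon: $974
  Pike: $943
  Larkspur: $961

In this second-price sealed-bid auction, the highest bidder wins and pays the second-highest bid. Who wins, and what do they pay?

Quill pays $974

Bids ranked: 990 (Quill) > 974 (Talon) > 970 (Rook) > 969 (Onyx) > 961 (Larkspur) > 951 (Tessera) > …
Second-price: Quill pays Talon's bid of $974.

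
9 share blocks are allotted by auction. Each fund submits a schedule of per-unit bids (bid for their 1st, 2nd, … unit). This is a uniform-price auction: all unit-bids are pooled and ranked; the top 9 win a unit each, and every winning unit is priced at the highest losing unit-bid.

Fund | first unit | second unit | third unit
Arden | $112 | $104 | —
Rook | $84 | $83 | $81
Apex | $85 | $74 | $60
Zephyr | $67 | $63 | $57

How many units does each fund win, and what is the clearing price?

Apex 2, Arden 2, Rook 3, Zephyr 2; clearing price $60

Merging the schedules and taking the best 9: 112 (Arden-1), 104 (Arden-2), 85 (Apex-1), 84 (Rook-1), 83 (Rook-2), 81 (Rook-3), 74 (Apex-2), 67 (Zephyr-1), 63 (Zephyr-2)
Highest rejected unit-bid = $60.
Allocation: Apex 2, Arden 2, Rook 3, Zephyr 2.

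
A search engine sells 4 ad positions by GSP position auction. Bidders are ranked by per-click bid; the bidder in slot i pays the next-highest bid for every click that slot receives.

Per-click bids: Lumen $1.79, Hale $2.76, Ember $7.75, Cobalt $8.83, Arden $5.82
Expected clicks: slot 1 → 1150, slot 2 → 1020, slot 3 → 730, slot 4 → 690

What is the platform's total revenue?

Sorting advertisers: $8.83 (Cobalt) > $7.75 (Ember) > $5.82 (Arden) > $2.76 (Hale) > $1.79 (Lumen)
Slot 1: Cobalt pays $7.75 × 1150 = $8912.50
Slot 2: Ember pays $5.82 × 1020 = $5936.40
Slot 3: Arden pays $2.76 × 730 = $2014.80
Slot 4: Hale pays $1.79 × 690 = $1235.10
Total = $18098.80

Total revenue: $18098.80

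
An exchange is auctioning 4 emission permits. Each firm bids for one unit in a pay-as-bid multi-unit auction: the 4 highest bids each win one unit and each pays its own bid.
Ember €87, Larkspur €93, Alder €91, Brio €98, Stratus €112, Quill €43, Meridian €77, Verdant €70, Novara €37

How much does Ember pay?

Ember pays €0

Sorting: 112 (Stratus), 98 (Brio), 93 (Larkspur), 91 (Alder), 87 (Ember), 77 (Meridian), …
The 4 highest are Stratus, Brio, Larkspur, Alder.
Ember does not win → €0.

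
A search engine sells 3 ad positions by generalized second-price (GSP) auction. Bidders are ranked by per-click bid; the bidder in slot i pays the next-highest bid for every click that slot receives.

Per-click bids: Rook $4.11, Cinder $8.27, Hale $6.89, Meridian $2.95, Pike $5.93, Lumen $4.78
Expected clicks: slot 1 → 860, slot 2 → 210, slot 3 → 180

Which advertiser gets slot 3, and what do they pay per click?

Sorting advertisers: $8.27 (Cinder) > $6.89 (Hale) > $5.93 (Pike) > $4.78 (Lumen) > …
Slot 3 goes to the third-ranked bidder, Pike, who pays the next bid down: $4.78/click.

Pike; $4.78 per click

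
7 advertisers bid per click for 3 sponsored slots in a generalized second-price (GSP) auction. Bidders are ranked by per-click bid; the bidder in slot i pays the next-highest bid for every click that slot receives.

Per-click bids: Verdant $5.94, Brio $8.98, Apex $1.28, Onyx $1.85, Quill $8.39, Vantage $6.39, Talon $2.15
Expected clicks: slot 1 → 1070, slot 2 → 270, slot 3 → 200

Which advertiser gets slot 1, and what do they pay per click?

Brio; $8.39 per click

Sorting advertisers: $8.98 (Brio) > $8.39 (Quill) > $6.39 (Vantage) > $5.94 (Verdant) > …
Slot 1 goes to the first-ranked bidder, Brio, who pays the next bid down: $8.39/click.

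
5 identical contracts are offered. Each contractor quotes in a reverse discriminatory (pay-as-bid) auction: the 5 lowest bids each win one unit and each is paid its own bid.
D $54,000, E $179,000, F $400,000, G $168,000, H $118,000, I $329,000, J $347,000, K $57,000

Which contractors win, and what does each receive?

Sorting: 54,000 (D), 57,000 (K), 118,000 (H), 168,000 (G), 179,000 (E), 329,000 (I), 347,000 (J), …
Winners (5 units): D, K, H, G, E.
Each winner is paid its own bid: D $54,000, K $57,000, H $118,000, G $168,000, E $179,000.

D $54,000, K $57,000, H $118,000, G $168,000, E $179,000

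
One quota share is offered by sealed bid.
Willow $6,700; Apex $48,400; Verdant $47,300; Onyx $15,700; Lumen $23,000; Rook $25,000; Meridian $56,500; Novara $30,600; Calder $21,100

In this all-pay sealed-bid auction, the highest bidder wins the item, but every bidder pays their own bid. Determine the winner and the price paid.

Meridian pays $56,500

All-pay sealed-bid auction: the highest bidder wins the item, but every bidder pays their own bid.
Bids in order: 56,500 (Meridian) > 48,400 (Apex) > 47,300 (Verdant) > 30,600 (Novara) > 25,000 (Rook) > 23,000 (Lumen) > …
Meridian wins with the top bid; all bids are sunk regardless.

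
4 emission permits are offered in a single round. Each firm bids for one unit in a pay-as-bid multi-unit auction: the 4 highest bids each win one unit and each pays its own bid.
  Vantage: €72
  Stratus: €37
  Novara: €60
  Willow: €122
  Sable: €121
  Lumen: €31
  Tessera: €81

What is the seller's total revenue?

Total revenue: €396

Ordering the bids: 122 (Willow), 121 (Sable), 81 (Tessera), 72 (Vantage), 60 (Novara), 37 (Stratus), …
The 4 highest are Willow, Sable, Tessera, Vantage.
Total revenue = 122 + 121 + 81 + 72 = €396.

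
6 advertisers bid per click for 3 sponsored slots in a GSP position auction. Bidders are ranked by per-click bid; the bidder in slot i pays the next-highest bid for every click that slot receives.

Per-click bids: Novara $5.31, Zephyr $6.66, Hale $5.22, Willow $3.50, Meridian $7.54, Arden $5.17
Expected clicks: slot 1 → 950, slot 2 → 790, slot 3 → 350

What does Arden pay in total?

Arden pays $0.00

Per-click bids in order: $7.54 (Meridian) > $6.66 (Zephyr) > $5.31 (Novara) > $5.22 (Hale) > …
Arden ranks below slot 3 → no slot, pays nothing.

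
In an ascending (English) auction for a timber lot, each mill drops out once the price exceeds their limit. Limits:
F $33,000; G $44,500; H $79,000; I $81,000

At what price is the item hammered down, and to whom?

Rule: the price rises until one bidder remains; the winner pays the price at which the last rival dropped out.
Sorting limits: 81,000 (I) > 79,000 (H) > 44,500 (G) > 33,000 (F)
Once the price passes $79,000, only I is left; the hammer falls at H's limit of $79,000.

I wins at $79,000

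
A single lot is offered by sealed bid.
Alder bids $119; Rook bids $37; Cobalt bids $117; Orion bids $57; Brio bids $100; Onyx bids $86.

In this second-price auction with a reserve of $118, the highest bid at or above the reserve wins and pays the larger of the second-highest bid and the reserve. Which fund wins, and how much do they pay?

Alder pays $118

Rule: the highest bid at or above the reserve wins and pays the larger of the second-highest bid and the reserve.
Bids in order: 119 (Alder) > 117 (Cobalt) > 100 (Brio) > 86 (Onyx) > 57 (Orion) > 37 (Rook)
Highest eligible bid: Alder at $119.
Second-highest bid $117 is below the reserve $118, so the reserve binds → payment $118.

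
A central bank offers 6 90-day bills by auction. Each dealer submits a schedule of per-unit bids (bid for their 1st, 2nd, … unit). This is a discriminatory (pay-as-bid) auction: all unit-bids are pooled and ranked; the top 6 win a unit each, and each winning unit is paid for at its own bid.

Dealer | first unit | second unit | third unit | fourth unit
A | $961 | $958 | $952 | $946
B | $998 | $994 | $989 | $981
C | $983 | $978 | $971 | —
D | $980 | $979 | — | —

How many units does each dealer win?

Pooled unit-bids ranked (top 6): 998 (B-1), 994 (B-2), 989 (B-3), 983 (C-1), 981 (B-4), 980 (D-1)
Next rejected bid: $979 (not a price — pay-as-bid).
Allocation: B 4, C 1, D 1.

B 4, C 1, D 1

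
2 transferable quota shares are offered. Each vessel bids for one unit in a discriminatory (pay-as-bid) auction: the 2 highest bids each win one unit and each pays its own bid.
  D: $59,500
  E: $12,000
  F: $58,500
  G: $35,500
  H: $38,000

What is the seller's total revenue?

Ordering the bids: 59,500 (D), 58,500 (F), 38,000 (H), 35,500 (G), …
Top 2: D, F.
Total revenue = 59,500 + 58,500 = $118,000.

Total revenue: $118,000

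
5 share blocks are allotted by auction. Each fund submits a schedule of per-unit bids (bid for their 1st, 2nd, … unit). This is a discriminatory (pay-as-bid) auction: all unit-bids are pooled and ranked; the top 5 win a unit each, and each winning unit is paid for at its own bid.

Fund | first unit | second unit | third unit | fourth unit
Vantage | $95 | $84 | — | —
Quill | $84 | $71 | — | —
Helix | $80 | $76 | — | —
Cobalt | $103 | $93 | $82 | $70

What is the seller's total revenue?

Total revenue: $459

Merging the schedules and taking the best 5: 103 (Cobalt-1), 95 (Vantage-1), 93 (Cobalt-2), 84 (Vantage-2), 84 (Quill-1)
Next rejected bid: $82 (not a price — pay-as-bid).
Each winning unit pays its own bid.
Revenue = 103 + 95 + 93 + 84 + 84 = $459.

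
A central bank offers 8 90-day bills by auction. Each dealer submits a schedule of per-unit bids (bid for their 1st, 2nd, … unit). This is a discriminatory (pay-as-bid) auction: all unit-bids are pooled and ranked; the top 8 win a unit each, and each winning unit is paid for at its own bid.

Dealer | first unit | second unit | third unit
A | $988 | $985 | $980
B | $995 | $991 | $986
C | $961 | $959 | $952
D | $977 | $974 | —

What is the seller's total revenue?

Merging the schedules and taking the best 8: 995 (B-1), 991 (B-2), 988 (A-1), 986 (B-3), 985 (A-2), 980 (A-3), 977 (D-1), 974 (D-2)
Next rejected bid: $961 (not a price — pay-as-bid).
Each winning unit pays its own bid.
Revenue = 995 + 991 + 988 + 986 + 985 + 980 + 977 + 974 = $7,876.

Total revenue: $7,876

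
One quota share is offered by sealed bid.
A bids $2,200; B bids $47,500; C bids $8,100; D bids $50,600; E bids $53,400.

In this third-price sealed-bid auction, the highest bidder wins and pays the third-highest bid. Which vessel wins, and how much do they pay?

E pays $47,500

Third-price sealed-bid auction: the highest bidder wins and pays the third-highest bid.
Sorting bids: 53,400 (E) > 50,600 (D) > 47,500 (B) > 8,100 (C) > 2,200 (A)
E wins; payment is bid #3 in the ranking = $47,500.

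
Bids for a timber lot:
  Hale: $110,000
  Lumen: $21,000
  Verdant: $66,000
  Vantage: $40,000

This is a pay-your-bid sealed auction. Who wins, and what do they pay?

Bids ranked: 110,000 (Hale) > 66,000 (Verdant) > 40,000 (Vantage) > 21,000 (Lumen)
Hale has the highest bid and pays exactly that: $110,000.

Hale pays $110,000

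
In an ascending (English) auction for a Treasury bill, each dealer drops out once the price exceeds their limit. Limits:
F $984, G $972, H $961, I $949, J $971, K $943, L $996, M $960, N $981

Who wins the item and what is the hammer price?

Rule: the price rises until one bidder remains; the winner pays the price at which the last rival dropped out.
Limits in order: 996 (L) > 984 (F) > 981 (N) > 972 (G) > 971 (J) > 961 (H) > …
Once the price passes $984, only L is left; the hammer falls at F's limit of $984.

L wins at $984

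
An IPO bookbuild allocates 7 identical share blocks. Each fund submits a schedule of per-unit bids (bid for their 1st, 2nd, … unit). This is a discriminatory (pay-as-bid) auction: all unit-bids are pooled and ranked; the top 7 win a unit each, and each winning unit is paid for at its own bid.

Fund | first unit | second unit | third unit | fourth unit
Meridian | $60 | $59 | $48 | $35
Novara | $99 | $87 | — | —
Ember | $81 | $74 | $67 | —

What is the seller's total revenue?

Total revenue: $527

Merging the schedules and taking the best 7: 99 (Novara-1), 87 (Novara-2), 81 (Ember-1), 74 (Ember-2), 67 (Ember-3), 60 (Meridian-1), 59 (Meridian-2)
Next rejected bid: $48 (not a price — pay-as-bid).
Each winning unit pays its own bid.
Revenue = 99 + 87 + 81 + 74 + 67 + 60 + 59 = $527.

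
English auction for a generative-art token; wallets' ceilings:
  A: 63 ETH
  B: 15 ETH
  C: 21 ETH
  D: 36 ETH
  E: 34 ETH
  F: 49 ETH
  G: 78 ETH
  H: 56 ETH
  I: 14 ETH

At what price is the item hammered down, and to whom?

Rule: the price rises until one bidder remains; the winner pays the price at which the last rival dropped out.
Limits in order: 78 (G) > 63 (A) > 56 (H) > 49 (F) > 36 (D) > 34 (E) > …
Once the price passes 63 ETH, only G is left; the hammer falls at A's limit of 63 ETH.

G wins at 63 ETH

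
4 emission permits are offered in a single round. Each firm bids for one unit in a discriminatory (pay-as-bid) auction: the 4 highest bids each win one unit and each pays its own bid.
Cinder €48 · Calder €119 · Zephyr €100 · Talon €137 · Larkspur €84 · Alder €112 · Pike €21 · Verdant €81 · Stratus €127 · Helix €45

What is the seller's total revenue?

Total revenue: €495

Sorting: 137 (Talon), 127 (Stratus), 119 (Calder), 112 (Alder), 100 (Zephyr), 84 (Larkspur), …
Top 4: Talon, Stratus, Calder, Alder.
Total revenue = 137 + 127 + 119 + 112 = €495.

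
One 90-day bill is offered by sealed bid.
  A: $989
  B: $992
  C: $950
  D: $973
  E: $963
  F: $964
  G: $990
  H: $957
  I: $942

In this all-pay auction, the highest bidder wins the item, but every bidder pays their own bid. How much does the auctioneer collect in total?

Rule: the highest bidder wins the item, but every bidder pays their own bid.
Sorting bids: 992 (B) > 990 (G) > 989 (A) > 973 (D) > 964 (F) > 963 (E) > …
Every bidder forfeits their bid regardless of winning.
Revenue = 989 + 992 + 950 + 973 + 963 + 964 + 990 + 957 + 942 = $8,720.

Total revenue: $8,720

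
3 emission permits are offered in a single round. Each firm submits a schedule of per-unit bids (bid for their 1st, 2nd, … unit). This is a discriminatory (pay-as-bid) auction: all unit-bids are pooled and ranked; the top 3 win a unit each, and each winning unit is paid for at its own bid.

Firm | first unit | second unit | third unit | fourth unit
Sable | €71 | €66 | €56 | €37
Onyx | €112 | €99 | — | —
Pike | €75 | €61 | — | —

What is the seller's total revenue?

Total revenue: €286

Merging the schedules and taking the best 3: 112 (Onyx-1), 99 (Onyx-2), 75 (Pike-1)
Next rejected bid: €71 (not a price — pay-as-bid).
Each winning unit pays its own bid.
Revenue = 112 + 99 + 75 = €286.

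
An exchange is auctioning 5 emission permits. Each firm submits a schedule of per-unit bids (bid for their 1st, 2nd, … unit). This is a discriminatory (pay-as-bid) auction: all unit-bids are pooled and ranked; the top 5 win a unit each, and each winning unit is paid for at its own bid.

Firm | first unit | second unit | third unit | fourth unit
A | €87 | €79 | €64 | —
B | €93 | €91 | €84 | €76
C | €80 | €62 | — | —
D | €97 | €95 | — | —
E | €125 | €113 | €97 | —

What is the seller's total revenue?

Total revenue: €527

All unit-bids, highest first — top 5: 125 (E-1), 113 (E-2), 97 (D-1), 97 (E-3), 95 (D-2)
Next rejected bid: €93 (not a price — pay-as-bid).
Each winning unit pays its own bid.
Revenue = 125 + 113 + 97 + 97 + 95 = €527.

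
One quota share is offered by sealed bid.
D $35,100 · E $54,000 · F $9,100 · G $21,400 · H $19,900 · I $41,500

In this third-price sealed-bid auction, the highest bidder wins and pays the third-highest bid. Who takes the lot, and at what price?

E pays $35,100

Bids ranked: 54,000 (E) > 41,500 (I) > 35,100 (D) > 21,400 (G) > 19,900 (H) > 9,100 (F)
E is highest; pays the third-highest bid, $35,100.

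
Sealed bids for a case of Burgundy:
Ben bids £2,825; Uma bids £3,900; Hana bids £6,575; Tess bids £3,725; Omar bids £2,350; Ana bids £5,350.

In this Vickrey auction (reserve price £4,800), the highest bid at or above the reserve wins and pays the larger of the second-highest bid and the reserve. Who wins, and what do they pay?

Hana pays £5,350

Bids in order: 6,575 (Hana) > 5,350 (Ana) > 3,900 (Uma) > 3,725 (Tess) > 2,825 (Ben) > 2,350 (Omar)
Hana has the top bid at or above the reserve (£6,575).
max(second-highest £5,350, reserve £4,800) = £5,350; the reserve does not bind.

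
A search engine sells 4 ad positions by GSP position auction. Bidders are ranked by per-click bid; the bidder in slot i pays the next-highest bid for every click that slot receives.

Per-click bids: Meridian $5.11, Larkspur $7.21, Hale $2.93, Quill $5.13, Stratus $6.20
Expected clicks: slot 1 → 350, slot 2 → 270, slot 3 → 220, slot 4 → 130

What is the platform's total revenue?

Total revenue: $5060.20

Per-click bids in order: $7.21 (Larkspur) > $6.20 (Stratus) > $5.13 (Quill) > $5.11 (Meridian) > $2.93 (Hale)
Slot 1: Larkspur pays $6.20 × 350 = $2170.00
Slot 2: Stratus pays $5.13 × 270 = $1385.10
Slot 3: Quill pays $5.11 × 220 = $1124.20
Slot 4: Meridian pays $2.93 × 130 = $380.90
Total = $5060.20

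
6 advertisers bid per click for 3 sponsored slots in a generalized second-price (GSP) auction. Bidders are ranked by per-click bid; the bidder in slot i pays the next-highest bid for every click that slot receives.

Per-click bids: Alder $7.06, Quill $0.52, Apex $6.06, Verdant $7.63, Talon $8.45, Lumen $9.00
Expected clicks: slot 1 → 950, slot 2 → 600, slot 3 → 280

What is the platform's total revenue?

Per-click bids in order: $9.00 (Lumen) > $8.45 (Talon) > $7.63 (Verdant) > $7.06 (Alder) > …
Slot 1: Lumen pays $8.45 × 950 = $8027.50
Slot 2: Talon pays $7.63 × 600 = $4578.00
Slot 3: Verdant pays $7.06 × 280 = $1976.80
Total = $14582.30

Total revenue: $14582.30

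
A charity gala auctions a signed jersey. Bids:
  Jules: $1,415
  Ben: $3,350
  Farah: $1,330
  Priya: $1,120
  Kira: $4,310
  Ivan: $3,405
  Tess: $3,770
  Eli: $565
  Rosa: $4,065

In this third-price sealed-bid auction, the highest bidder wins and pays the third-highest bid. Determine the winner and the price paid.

Sorting bids: 4,310 (Kira) > 4,065 (Rosa) > 3,770 (Tess) > 3,405 (Ivan) > 3,350 (Ben) > 1,415 (Jules) > …
Kira wins; payment is bid #3 in the ranking = $3,770.

Kira pays $3,770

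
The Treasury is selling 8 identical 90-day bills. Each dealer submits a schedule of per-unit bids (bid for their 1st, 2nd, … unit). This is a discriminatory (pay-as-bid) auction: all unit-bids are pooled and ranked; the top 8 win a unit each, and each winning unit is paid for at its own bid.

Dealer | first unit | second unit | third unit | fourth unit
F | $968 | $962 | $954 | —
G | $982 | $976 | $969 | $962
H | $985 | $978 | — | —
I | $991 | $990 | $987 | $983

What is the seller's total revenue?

Merging the schedules and taking the best 8: 991 (I-1), 990 (I-2), 987 (I-3), 985 (H-1), 983 (I-4), 982 (G-1), 978 (H-2), 976 (G-2)
Next rejected bid: $969 (not a price — pay-as-bid).
Each winning unit pays its own bid.
Revenue = 991 + 990 + 987 + 985 + 983 + 982 + 978 + 976 = $7,872.

Total revenue: $7,872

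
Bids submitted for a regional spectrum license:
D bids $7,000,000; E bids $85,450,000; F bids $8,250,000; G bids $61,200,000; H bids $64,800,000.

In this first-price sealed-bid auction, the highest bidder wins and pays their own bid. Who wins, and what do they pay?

E pays $85,450,000

Bids in order: 85,450,000 (E) > 64,800,000 (H) > 61,200,000 (G) > 8,250,000 (F) > 7,000,000 (D)
E is highest → pays own bid, $85,450,000.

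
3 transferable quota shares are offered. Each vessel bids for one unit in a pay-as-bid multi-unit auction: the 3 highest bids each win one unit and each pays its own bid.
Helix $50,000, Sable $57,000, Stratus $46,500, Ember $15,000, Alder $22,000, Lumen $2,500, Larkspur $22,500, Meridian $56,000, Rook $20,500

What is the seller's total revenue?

Sorting: 57,000 (Sable), 56,000 (Meridian), 50,000 (Helix), 46,500 (Stratus), 22,500 (Larkspur), …
The 3 highest are Sable, Meridian, Helix.
Total revenue = 57,000 + 56,000 + 50,000 = $163,000.

Total revenue: $163,000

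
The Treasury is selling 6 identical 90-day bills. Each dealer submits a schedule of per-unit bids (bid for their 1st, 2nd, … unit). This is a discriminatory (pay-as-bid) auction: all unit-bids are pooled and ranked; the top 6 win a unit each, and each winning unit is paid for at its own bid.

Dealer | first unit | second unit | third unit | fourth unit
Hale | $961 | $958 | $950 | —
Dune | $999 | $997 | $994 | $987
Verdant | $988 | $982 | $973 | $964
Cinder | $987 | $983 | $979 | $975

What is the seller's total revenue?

Total revenue: $5,952

Pooled unit-bids ranked (top 6): 999 (Dune-1), 997 (Dune-2), 994 (Dune-3), 988 (Verdant-1), 987 (Dune-4), 987 (Cinder-1)
Next rejected bid: $983 (not a price — pay-as-bid).
Each winning unit pays its own bid.
Revenue = 999 + 997 + 994 + 988 + 987 + 987 = $5,952.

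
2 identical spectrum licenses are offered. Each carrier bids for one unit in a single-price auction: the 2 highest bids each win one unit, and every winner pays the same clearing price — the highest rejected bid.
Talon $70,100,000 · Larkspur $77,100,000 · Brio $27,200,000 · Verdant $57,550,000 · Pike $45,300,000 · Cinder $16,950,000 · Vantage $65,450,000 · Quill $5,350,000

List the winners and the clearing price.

Larkspur, Talon; each pays $65,450,000

Bids ranked high→low: 77,100,000 (Larkspur), 70,100,000 (Talon), 65,450,000 (Vantage), 57,550,000 (Verdant), …
Winners (2 units): Larkspur, Talon.
Clearing price = highest rejected bid = $65,450,000.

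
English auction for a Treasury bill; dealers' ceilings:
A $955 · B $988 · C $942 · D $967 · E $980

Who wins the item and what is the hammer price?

Limits ranked: 988 (B) > 980 (E) > 967 (D) > 955 (A) > 942 (C)
E is the last rival to drop out, at $980; B remains and wins at that price.

B wins at $980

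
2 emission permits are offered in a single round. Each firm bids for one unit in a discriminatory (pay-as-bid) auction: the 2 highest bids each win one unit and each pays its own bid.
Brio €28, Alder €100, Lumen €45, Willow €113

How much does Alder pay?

Sorting: 113 (Willow), 100 (Alder), 45 (Lumen), 28 (Brio)
The 2 highest are Willow, Alder.
Alder wins → own bid €100.

Alder pays €100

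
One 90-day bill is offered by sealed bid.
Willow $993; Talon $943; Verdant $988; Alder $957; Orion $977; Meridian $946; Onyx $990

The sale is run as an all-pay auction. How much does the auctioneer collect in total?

All-pay auction: the highest bidder wins the item, but every bidder pays their own bid.
Bids ranked: 993 (Willow) > 990 (Onyx) > 988 (Verdant) > 977 (Orion) > 957 (Alder) > 946 (Meridian) > …
Willow wins with the top bid; all bids are sunk regardless.
Every bidder forfeits their bid regardless of winning.
Revenue = 993 + 943 + 988 + 957 + 977 + 946 + 990 = $6,794.

Total revenue: $6,794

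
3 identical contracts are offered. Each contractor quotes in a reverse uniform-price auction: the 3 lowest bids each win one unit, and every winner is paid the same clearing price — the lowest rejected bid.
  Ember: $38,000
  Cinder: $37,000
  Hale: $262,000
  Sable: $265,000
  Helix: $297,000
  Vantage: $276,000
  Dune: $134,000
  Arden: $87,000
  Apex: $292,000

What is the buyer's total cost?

Total cost: $402,000

Ordering the bids: 37,000 (Cinder), 38,000 (Ember), 87,000 (Arden), 134,000 (Dune), 262,000 (Hale), …
Winners (3 units): Cinder, Ember, Arden.
Lowest unsuccessful bid: $134,000 → clearing price.
Total cost = 3 × $134,000 = $402,000.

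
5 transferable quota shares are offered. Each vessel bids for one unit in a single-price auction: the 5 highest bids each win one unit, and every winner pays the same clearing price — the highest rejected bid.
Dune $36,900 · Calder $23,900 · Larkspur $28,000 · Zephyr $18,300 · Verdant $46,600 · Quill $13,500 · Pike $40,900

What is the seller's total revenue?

Ordering the bids: 46,600 (Verdant), 40,900 (Pike), 36,900 (Dune), 28,000 (Larkspur), 23,900 (Calder), 18,300 (Zephyr), 13,500 (Quill)
Top 5: Verdant, Pike, Dune, Larkspur, Calder.
First losing bid is Zephyr's $18,300, which sets the uniform price.
Total revenue = 5 × $18,300 = $91,500.

Total revenue: $91,500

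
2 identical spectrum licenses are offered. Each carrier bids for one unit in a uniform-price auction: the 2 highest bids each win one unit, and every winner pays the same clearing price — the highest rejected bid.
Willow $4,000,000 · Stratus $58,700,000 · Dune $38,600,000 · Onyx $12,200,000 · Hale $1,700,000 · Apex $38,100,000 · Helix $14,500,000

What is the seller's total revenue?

Sorting: 58,700,000 (Stratus), 38,600,000 (Dune), 38,100,000 (Apex), 14,500,000 (Helix), …
Winners (2 units): Stratus, Dune.
First losing bid is Apex's $38,100,000, which sets the uniform price.
Total revenue = 2 × $38,100,000 = $76,200,000.

Total revenue: $76,200,000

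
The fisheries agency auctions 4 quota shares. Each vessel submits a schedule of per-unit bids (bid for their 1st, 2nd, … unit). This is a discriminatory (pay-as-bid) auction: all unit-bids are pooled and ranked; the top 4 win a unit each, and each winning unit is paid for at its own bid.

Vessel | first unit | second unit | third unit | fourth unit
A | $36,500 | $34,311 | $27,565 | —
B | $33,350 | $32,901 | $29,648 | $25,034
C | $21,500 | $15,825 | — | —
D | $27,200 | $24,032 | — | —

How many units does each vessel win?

A 2, B 2

Merging the schedules and taking the best 4: 36,500 (A-1), 34,311 (A-2), 33,350 (B-1), 32,901 (B-2)
Next rejected bid: $29,648 (not a price — pay-as-bid).
Allocation: A 2, B 2.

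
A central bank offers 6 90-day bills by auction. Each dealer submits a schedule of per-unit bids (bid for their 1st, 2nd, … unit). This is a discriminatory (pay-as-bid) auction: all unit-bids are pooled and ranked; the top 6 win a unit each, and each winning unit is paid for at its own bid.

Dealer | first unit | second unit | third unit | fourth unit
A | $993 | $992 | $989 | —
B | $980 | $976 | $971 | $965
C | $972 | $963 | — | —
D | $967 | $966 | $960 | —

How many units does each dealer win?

Merging the schedules and taking the best 6: 993 (A-1), 992 (A-2), 989 (A-3), 980 (B-1), 976 (B-2), 972 (C-1)
Next rejected bid: $971 (not a price — pay-as-bid).
Allocation: A 3, B 2, C 1.

A 3, B 2, C 1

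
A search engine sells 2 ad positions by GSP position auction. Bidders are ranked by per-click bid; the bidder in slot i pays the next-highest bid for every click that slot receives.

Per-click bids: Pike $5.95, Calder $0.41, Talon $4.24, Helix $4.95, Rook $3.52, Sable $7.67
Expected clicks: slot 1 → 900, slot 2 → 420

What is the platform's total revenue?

Total revenue: $7434.00

Sorting advertisers: $7.67 (Sable) > $5.95 (Pike) > $4.95 (Helix) > …
Slot 1: Sable pays $5.95 × 900 = $5355.00
Slot 2: Pike pays $4.95 × 420 = $2079.00
Total = $7434.00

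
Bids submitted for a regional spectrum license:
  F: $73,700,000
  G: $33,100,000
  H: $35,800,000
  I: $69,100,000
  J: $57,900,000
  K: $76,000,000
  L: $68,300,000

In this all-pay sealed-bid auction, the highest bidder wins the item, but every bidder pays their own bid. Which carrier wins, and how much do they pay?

Bids in order: 76,000,000 (K) > 73,700,000 (F) > 69,100,000 (I) > 68,300,000 (L) > 57,900,000 (J) > 35,800,000 (H) > …
K wins with the top bid; all bids are sunk regardless.

K pays $76,000,000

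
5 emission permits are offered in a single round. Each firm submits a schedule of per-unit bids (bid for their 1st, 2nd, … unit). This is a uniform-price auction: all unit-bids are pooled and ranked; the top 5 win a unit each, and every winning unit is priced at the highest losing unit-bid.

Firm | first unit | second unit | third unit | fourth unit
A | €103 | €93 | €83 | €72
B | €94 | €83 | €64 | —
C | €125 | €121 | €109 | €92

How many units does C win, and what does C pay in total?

C: 3 units, pays €279

Merging the schedules and taking the best 5: 125 (C-1), 121 (C-2), 109 (C-3), 103 (A-1), 94 (B-1)
Highest rejected unit-bid = €93.
C wins 3 unit(s) at €93 each.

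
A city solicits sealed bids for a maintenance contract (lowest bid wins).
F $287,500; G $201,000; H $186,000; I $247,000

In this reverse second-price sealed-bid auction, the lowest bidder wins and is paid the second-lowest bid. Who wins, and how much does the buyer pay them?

H is paid $201,000

Bids in order: 186,000 (H) < 201,000 (G) < 247,000 (I) < 287,500 (F)
Second-price: H is paid G's bid of $201,000.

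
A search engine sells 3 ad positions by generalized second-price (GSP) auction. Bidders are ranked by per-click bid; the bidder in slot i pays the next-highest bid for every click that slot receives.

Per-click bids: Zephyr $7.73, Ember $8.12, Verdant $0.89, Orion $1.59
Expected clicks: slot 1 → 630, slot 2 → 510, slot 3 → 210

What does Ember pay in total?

Per-click bids in order: $8.12 (Ember) > $7.73 (Zephyr) > $1.59 (Orion) > $0.89 (Verdant)
Ember holds slot 1 → pays next bid $7.73 × 630 clicks = $4869.90.

Ember pays $4869.90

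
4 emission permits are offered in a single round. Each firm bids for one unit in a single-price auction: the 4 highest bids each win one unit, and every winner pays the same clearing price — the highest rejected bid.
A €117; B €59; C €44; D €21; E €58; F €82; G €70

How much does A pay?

A pays €58

Sorting: 117 (A), 82 (F), 70 (G), 59 (B), 58 (E), 44 (C), …
Top 4: A, F, G, B.
Highest unsuccessful bid: €58 → clearing price.
A wins → pays €58.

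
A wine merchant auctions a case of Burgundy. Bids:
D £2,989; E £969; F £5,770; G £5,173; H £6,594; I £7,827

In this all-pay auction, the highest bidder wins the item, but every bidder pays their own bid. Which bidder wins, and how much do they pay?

I pays £7,827

Bids ranked: 7,827 (I) > 6,594 (H) > 5,770 (F) > 5,173 (G) > 2,989 (D) > 969 (E)
I wins with the top bid; all bids are sunk regardless.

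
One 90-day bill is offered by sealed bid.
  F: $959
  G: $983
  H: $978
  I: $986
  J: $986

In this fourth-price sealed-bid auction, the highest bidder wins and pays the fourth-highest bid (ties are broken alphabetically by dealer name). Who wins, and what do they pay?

Sorting bids: 986 (I) > 986 (J) > 983 (G) > 978 (H) > 959 (F)
Tie at $986 → I wins by tie-break.
I is highest; pays the fourth-highest bid, $978.

I pays $978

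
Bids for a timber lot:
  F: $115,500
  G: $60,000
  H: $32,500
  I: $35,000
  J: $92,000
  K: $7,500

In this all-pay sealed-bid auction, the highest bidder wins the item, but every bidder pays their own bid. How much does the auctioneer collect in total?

Bids ranked: 115,500 (F) > 92,000 (J) > 60,000 (G) > 35,000 (I) > 32,500 (H) > 7,500 (K)
Every bidder forfeits their bid regardless of winning.
Revenue = 115,500 + 60,000 + 32,500 + 35,000 + 92,000 + 7,500 = $342,500.

Total revenue: $342,500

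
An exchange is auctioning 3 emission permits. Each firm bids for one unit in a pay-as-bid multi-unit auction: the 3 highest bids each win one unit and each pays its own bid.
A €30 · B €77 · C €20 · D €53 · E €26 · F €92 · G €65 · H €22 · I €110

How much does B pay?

B pays €77

Sorting: 110 (I), 92 (F), 77 (B), 65 (G), 53 (D), …
Winners (3 units): I, F, B.
B wins → own bid €77.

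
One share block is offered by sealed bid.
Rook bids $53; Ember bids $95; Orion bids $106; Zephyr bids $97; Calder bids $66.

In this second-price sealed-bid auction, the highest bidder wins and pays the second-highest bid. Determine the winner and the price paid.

Bids in order: 106 (Orion) > 97 (Zephyr) > 95 (Ember) > 66 (Calder) > 53 (Rook)
Second-price: Orion pays Zephyr's bid of $97.

Orion pays $97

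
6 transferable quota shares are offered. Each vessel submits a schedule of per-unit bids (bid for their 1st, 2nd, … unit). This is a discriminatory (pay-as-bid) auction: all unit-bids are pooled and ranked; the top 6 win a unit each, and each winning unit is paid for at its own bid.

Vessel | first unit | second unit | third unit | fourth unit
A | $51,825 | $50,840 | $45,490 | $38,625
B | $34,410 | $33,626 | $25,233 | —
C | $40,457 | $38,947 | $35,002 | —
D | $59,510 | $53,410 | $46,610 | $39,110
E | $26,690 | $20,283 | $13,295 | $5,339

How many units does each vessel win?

A 3, D 3

All unit-bids, highest first — top 6: 59,510 (D-1), 53,410 (D-2), 51,825 (A-1), 50,840 (A-2), 46,610 (D-3), 45,490 (A-3)
Next rejected bid: $40,457 (not a price — pay-as-bid).
Allocation: A 3, D 3.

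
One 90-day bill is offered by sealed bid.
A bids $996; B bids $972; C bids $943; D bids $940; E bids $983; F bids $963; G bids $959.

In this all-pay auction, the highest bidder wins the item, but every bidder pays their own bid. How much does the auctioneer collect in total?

Total revenue: $6,756

Rule: the highest bidder wins the item, but every bidder pays their own bid.
Bids ranked: 996 (A) > 983 (E) > 972 (B) > 963 (F) > 959 (G) > 943 (C) > …
Every bidder forfeits their bid regardless of winning.
Revenue = 996 + 972 + 943 + 940 + 983 + 963 + 959 = $6,756.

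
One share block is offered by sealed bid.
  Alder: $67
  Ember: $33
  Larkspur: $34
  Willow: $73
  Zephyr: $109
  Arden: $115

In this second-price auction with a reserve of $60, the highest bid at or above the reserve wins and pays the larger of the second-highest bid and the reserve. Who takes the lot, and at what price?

Bids in order: 115 (Arden) > 109 (Zephyr) > 73 (Willow) > 67 (Alder) > 34 (Larkspur) > 33 (Ember)
Arden has the top bid at or above the reserve ($115).
max(second-highest $109, reserve $60) = $109; the reserve does not bind.

Arden pays $109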